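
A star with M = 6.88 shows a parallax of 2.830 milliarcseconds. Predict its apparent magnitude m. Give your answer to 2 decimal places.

d = 1/p = 1/0.002830″ = 353.36 pc.
m − M = 5 log₁₀ d − 5 = 5 log₁₀(353.36) − 5 = 12.7411 − 5 = 7.7411.
m = M + (m − M) = 6.88 + 7.7411 = 14.62.

m = 14.62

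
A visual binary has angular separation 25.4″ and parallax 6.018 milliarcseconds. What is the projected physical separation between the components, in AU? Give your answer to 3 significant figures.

d = 1/p = 1/0.006018″ = 166.17 pc.
At distance d (pc), an angle of θ arcsec spans θ·d AU: s = 25.4 × 166.17 = 4220.7 AU.

4220 AU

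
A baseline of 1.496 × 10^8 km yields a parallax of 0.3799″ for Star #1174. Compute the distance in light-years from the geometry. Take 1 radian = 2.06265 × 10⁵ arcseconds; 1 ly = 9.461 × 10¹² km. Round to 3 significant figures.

θ = 0.3799″ = 0.3799/206265 = 1.8418 × 10^-6 rad.
d = B/θ = (1.496 × 10^8) / (1.8418 × 10^-6) = 8.1225 × 10^13 km = (8.1225 × 10^13) / (9.461 × 10^12) ly = 8.5852 ly.

8.59 ly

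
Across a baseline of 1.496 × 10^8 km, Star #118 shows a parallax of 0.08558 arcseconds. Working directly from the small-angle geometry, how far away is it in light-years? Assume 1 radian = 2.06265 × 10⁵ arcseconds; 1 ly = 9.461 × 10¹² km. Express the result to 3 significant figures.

38.1 ly

θ = 0.08558″ = 0.08558/206265 = 4.1490 × 10^-7 rad.
d = B/θ = (1.496 × 10^8) / (4.1490 × 10^-7) = 3.6057 × 10^14 km = (3.6057 × 10^14) / (9.461 × 10^12) ly = 38.111 ly.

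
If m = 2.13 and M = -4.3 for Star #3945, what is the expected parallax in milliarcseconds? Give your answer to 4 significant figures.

5.176 mas

m − M = 2.13 − (-4.3) = 6.43.
d = 10^((m−M)/5 + 1) = 10^2.286 = 193.2 pc.
p = 1/d = 1/193.2 = 0.005176 arcsec = 5.176 mas.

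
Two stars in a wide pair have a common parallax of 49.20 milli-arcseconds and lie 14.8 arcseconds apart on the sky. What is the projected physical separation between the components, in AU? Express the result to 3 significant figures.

301 AU

d = 1/p = 1/0.04920″ = 20.325 pc.
At distance d (pc), an angle of θ arcsec spans θ·d AU: s = 14.8 × 20.325 = 300.81 AU.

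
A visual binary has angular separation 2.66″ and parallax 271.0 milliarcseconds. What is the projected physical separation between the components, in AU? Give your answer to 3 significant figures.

9.82 AU

d = 1/p = 1/0.2710″ = 3.69 pc.
At distance d (pc), an angle of θ arcsec spans θ·d AU: s = 2.66 × 3.69 = 9.8154 AU.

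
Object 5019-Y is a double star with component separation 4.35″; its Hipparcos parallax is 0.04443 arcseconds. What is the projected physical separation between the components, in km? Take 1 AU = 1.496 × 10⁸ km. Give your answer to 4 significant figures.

1.465 × 10^10 km

d = 1/p = 1/0.04443″ = 22.507 pc.
At distance d (pc), an angle of θ arcsec spans θ·d AU: s = 4.35 × 22.507 = 97.905 AU.
= 97.905 × 1.496 × 10⁸ km = 1.4647 × 10^10 km.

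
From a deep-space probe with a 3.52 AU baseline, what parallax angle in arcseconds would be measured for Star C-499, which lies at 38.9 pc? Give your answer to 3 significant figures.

p (arcsec) = B (AU) / d (pc).
p = 3.52 / 38.9 = 0.090488 arcsec.

0.0905 arcsec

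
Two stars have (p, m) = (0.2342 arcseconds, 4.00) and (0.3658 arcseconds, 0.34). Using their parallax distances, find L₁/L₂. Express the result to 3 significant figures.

d₁ = 1/p₁ = 1/0.2342″ = 4.2699 pc; d₂ = 1/p₂ = 1/0.3658″ = 2.7337 pc.
M₁ = m₁ − 5 log₁₀ d₁ + 5 = 4.00 − 3.1521 + 5 = 5.8479.
M₂ = 0.34 − 2.1838 + 5 = 3.1562.
L₁/L₂ = 10^(0.4(M₂ − M₁)) = 10^(0.4 × (-2.6917)) = 10^(-1.07668) = 0.083815.

L₁/L₂ = 0.0838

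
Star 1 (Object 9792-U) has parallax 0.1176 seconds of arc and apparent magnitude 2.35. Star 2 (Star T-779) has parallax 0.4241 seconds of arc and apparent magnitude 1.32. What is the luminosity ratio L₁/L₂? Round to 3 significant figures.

L₁/L₂ = 5.04

d₁ = 1/p₁ = 1/0.1176″ = 8.5034 pc; d₂ = 1/p₂ = 1/0.4241″ = 2.3579 pc.
M₁ = m₁ − 5 log₁₀ d₁ + 5 = 2.35 − 4.6480 + 5 = 2.7020.
M₂ = 1.32 − 1.8626 + 5 = 4.4574.
L₁/L₂ = 10^(0.4(M₂ − M₁)) = 10^(0.4 × 1.7554) = 10^0.70216 = 5.0369.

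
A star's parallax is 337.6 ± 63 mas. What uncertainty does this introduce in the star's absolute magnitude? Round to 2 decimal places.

M = m − 5 log₁₀ d + 5 = m + 5 log₁₀ p + 5, so ∂M/∂p = 5/(p ln 10).
σ_M = (5/ln 10) · (σ_p/p) = 2.1715 × 63/337.6 = 2.1715 × 0.18661 = 0.40522.

σ_M = 0.41 mag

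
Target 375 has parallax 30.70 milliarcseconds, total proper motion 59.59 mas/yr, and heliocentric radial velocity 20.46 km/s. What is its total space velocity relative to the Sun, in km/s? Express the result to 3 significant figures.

22.4 km/s

d = 1/p = 1/0.03070″ = 32.573 pc.
μ = 59.59 mas/yr = 0.05959 ″/yr.
v_t = 4.740 μ d = 4.740 × 0.05959 × 32.573 = 9.2005 km/s.
v = √(v_r² + v_t²) = √(20.46² + 9.2005²) = √503.261 = 22.433 km/s.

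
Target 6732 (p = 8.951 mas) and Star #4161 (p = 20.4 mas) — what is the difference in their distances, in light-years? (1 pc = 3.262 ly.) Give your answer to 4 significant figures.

d_A = 1/0.008951″ = 111.72 pc; d_B = 1/0.02040″ = 49.02 pc.
|d_B − d_A| = |49.02 − 111.72| = 62.7 pc = 62.7 × 3.262 ly = 204.53 ly.

204.5 ly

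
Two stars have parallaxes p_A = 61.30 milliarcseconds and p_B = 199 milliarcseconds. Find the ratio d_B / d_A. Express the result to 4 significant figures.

0.3080

Since d = 1/p, d_B/d_A = p_A/p_B.
= 61.30 / 199 = 0.30804.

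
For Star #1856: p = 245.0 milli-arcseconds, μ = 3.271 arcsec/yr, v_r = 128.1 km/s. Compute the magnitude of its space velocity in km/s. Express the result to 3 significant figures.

143 km/s

d = 1/p = 1/0.2450″ = 4.0816 pc.
v_t = 4.740 μ d = 4.740 × 3.271 × 4.0816 = 63.283 km/s.
v = √(v_r² + v_t²) = √(128.1² + 63.283²) = √20414.3 = 142.88 km/s.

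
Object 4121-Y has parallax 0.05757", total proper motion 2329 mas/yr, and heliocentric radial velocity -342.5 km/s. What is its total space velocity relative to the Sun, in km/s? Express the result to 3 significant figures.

393 km/s

d = 1/p = 1/0.05757″ = 17.37 pc.
μ = 2329 mas/yr = 2.329 ″/yr.
v_t = 4.740 μ d = 4.740 × 2.329 × 17.37 = 191.76 km/s.
v = √(v_r² + v_t²) = √((-342.5)² + 191.76²) = √154078 = 392.53 km/s.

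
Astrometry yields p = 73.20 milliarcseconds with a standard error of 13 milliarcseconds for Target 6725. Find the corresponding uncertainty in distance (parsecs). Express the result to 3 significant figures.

d = 1/p, so σ_d = σ_p / p².
σ_d = 0.0130 / (0.07320)² = 0.0130 / 0.0053582 = 2.4262 pc.

2.43 pc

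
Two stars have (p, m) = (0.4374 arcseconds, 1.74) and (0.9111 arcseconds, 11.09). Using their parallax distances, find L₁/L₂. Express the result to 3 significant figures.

d₁ = 1/p₁ = 1/0.4374″ = 2.2862 pc; d₂ = 1/p₂ = 1/0.9111″ = 1.0976 pc.
M₁ = m₁ − 5 log₁₀ d₁ + 5 = 1.74 − 1.7956 + 5 = 4.9444.
M₂ = 11.09 − 0.2022 + 5 = 15.8878.
L₁/L₂ = 10^(0.4(M₂ − M₁)) = 10^(0.4 × 10.9434) = 10^4.37736 = 23843.

L₁/L₂ = 23800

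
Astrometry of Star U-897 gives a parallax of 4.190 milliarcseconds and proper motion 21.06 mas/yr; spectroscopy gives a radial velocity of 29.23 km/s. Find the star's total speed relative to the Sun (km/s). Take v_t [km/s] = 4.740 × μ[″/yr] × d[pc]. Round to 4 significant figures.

d = 1/p = 1/0.004190″ = 238.66 pc.
μ = 21.06 mas/yr = 0.02106 ″/yr.
v_t = 4.740 μ d = 4.740 × 0.02106 × 238.66 = 23.824 km/s.
v = √(v_r² + v_t²) = √(29.23² + 23.824²) = √1421.98 = 37.709 km/s.

37.71 km/s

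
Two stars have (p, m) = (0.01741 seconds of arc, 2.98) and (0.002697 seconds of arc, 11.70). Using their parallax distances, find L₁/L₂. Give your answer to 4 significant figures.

d₁ = 1/p₁ = 1/0.01741″ = 57.438 pc; d₂ = 1/p₂ = 1/0.002697″ = 370.78 pc.
M₁ = m₁ − 5 log₁₀ d₁ + 5 = 2.98 − 8.7960 + 5 = -0.8160.
M₂ = 11.70 − 12.8456 + 5 = 3.8544.
L₁/L₂ = 10^(0.4(M₂ − M₁)) = 10^(0.4 × 4.6704) = 10^1.86816 = 73.818.

L₁/L₂ = 73.82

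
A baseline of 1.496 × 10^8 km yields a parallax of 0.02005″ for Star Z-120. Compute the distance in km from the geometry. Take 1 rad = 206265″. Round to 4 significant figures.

θ = 0.02005″ = 0.02005/206265 = 9.7205 × 10^-8 rad.
d = B/θ = (1.496 × 10^8) / (9.7205 × 10^-8) = 1.5390 × 10^15 km.

1.539 × 10^15 km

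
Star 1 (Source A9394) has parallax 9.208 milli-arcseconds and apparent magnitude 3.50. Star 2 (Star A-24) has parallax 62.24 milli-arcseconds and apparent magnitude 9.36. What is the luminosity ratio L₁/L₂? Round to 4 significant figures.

L₁/L₂ = 10090

d₁ = 1/p₁ = 1/0.009208″ = 108.6 pc; d₂ = 1/p₂ = 1/0.06224″ = 16.067 pc.
M₁ = m₁ − 5 log₁₀ d₁ + 5 = 3.50 − 10.1791 + 5 = -1.6791.
M₂ = 9.36 − 6.0297 + 5 = 8.3303.
L₁/L₂ = 10^(0.4(M₂ − M₁)) = 10^(0.4 × 10.0094) = 10^4.00376 = 10087.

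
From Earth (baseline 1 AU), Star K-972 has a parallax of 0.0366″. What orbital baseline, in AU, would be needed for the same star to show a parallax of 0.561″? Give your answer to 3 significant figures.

Parallax scales linearly with baseline: p ∝ B, so B = p_target / p_Earth × 1 AU.
B = 0.561 / 0.0366 = 15.328 AU.

15.3 AU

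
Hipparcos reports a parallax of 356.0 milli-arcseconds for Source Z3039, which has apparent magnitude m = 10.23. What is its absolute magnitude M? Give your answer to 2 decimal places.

d = 1/p = 1/0.3560″ = 2.809 pc.
m − M = 5 log₁₀(2.809) − 5 = 2.2428 − 5 = -2.7572.
M = m − (m − M) = 10.23 − (-2.7572) = 12.99.

M = 12.99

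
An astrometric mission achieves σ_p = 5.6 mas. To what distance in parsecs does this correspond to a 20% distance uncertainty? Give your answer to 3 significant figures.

35.7 pc

σ_d/d = σ_p/p, so the condition is σ_p/p ≤ 0.20, i.e. p ≥ σ_p/0.20.
p_min = 5.6/0.20 = 28 mas = 0.028 arcsec.
d_max = 1/p_min = 1/0.028 = 35.714 pc.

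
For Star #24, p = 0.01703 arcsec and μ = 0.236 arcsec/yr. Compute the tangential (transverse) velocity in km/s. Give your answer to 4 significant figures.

d = 1/p = 1/0.01703″ = 58.72 pc.
v_t = 4.74 × μ × d = 4.74 × 0.236 × 58.72 = 65.687 km/s.

65.69 km/s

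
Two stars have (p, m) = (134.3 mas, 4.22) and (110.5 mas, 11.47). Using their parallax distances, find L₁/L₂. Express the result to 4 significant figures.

d₁ = 1/p₁ = 1/0.1343″ = 7.446 pc; d₂ = 1/p₂ = 1/0.1105″ = 9.0498 pc.
M₁ = m₁ − 5 log₁₀ d₁ + 5 = 4.22 − 4.3596 + 5 = 4.8604.
M₂ = 11.47 − 4.7832 + 5 = 11.6868.
L₁/L₂ = 10^(0.4(M₂ − M₁)) = 10^(0.4 × 6.8264) = 10^2.73056 = 537.72.

L₁/L₂ = 537.7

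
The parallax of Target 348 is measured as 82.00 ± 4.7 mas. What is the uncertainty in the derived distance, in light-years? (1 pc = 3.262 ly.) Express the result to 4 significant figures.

d = 1/p, so σ_d = σ_p / p².
σ_d = 0.00470 / (0.08200)² = 0.00470 / 0.006724 = 0.69899 pc = 0.69899 × 3.262 ly = 2.2801 ly.

2.280 ly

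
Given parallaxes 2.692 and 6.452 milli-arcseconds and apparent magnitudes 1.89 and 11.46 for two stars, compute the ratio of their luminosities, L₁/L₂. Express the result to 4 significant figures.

d₁ = 1/p₁ = 1/0.002692″ = 371.47 pc; d₂ = 1/p₂ = 1/0.006452″ = 154.99 pc.
M₁ = m₁ − 5 log₁₀ d₁ + 5 = 1.89 − 12.8496 + 5 = -5.9596.
M₂ = 11.46 − 10.9515 + 5 = 5.5085.
L₁/L₂ = 10^(0.4(M₂ − M₁)) = 10^(0.4 × 11.4681) = 10^4.58724 = 38658.

L₁/L₂ = 38660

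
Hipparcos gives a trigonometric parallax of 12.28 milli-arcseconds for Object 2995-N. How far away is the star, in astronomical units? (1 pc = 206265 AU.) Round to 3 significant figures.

1.68 × 10^7 AU

p = 12.28 milli-arcseconds = 0.01228 arcsec.
d = 1/p = 1/0.01228 = 81.433 pc.
In AU: 81.433 × 206265 = 1.6797 × 10^7 AU.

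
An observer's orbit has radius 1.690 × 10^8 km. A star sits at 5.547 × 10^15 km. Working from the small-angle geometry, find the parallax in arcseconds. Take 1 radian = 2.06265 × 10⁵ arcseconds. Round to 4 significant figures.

θ ≈ B/d = (1.690 × 10^8) / (5.547 × 10^15) = 3.0467 × 10^-8 rad.
In arcseconds: 3.0467 × 10^-8 × 206265 = 0.0062843″.

0.006284 arcsec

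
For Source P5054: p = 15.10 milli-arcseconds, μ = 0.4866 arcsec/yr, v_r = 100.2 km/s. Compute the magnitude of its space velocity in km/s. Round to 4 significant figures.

182.7 km/s

d = 1/p = 1/0.01510″ = 66.225 pc.
v_t = 4.740 μ d = 4.740 × 0.4866 × 66.225 = 152.75 km/s.
v = √(v_r² + v_t²) = √(100.2² + 152.75²) = √33372.6 = 182.68 km/s.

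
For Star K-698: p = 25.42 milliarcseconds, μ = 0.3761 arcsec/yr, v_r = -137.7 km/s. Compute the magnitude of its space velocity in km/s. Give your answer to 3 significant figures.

d = 1/p = 1/0.02542″ = 39.339 pc.
v_t = 4.740 μ d = 4.740 × 0.3761 × 39.339 = 70.13 km/s.
v = √(v_r² + v_t²) = √((-137.7)² + 70.13²) = √23879.5 = 154.53 km/s.

155 km/s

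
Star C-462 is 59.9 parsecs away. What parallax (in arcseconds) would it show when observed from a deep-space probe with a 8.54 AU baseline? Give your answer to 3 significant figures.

0.143 arcsec

p (arcsec) = B (AU) / d (pc).
p = 8.54 / 59.9 = 0.14257 arcsec.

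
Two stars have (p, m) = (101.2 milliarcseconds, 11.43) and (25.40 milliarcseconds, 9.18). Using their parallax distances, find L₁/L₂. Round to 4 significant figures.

L₁/L₂ = 0.007931

d₁ = 1/p₁ = 1/0.1012″ = 9.8814 pc; d₂ = 1/p₂ = 1/0.02540″ = 39.37 pc.
M₁ = m₁ − 5 log₁₀ d₁ + 5 = 11.43 − 4.9741 + 5 = 11.4559.
M₂ = 9.18 − 7.9758 + 5 = 6.2042.
L₁/L₂ = 10^(0.4(M₂ − M₁)) = 10^(0.4 × (-5.2517)) = 10^(-2.10068) = 0.0079309.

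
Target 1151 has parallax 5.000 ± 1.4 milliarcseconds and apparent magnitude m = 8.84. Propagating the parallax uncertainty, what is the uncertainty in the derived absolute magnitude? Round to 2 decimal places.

M = m − 5 log₁₀ d + 5 = m + 5 log₁₀ p + 5, so ∂M/∂p = 5/(p ln 10).
σ_M = (5/ln 10) · (σ_p/p) = 2.1715 × 1.4/5.000 = 2.1715 × 0.28 = 0.60802.

σ_M = 0.61 mag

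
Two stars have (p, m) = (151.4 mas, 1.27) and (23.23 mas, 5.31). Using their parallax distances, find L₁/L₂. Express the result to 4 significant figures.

d₁ = 1/p₁ = 1/0.1514″ = 6.605 pc; d₂ = 1/p₂ = 1/0.02323″ = 43.048 pc.
M₁ = m₁ − 5 log₁₀ d₁ + 5 = 1.27 − 4.0994 + 5 = 2.1706.
M₂ = 5.31 − 8.1698 + 5 = 2.1402.
L₁/L₂ = 10^(0.4(M₂ − M₁)) = 10^(0.4 × (-0.0304)) = 10^(-0.01216) = 0.97239.

L₁/L₂ = 0.9724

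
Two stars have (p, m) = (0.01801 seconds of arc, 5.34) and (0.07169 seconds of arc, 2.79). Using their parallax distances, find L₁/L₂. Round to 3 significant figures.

L₁/L₂ = 1.51

d₁ = 1/p₁ = 1/0.01801″ = 55.525 pc; d₂ = 1/p₂ = 1/0.07169″ = 13.949 pc.
M₁ = m₁ − 5 log₁₀ d₁ + 5 = 5.34 − 8.7224 + 5 = 1.6176.
M₂ = 2.79 − 5.7227 + 5 = 2.0673.
L₁/L₂ = 10^(0.4(M₂ − M₁)) = 10^(0.4 × 0.4497) = 10^0.17988 = 1.5131.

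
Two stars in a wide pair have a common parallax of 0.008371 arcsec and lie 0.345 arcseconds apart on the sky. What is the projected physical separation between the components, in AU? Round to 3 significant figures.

d = 1/p = 1/0.008371″ = 119.46 pc.
At distance d (pc), an angle of θ arcsec spans θ·d AU: s = 0.345 × 119.46 = 41.214 AU.

41.2 AU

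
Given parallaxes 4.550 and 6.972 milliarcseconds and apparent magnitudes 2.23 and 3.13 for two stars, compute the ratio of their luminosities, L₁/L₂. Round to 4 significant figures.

L₁/L₂ = 5.379

d₁ = 1/p₁ = 1/0.004550″ = 219.78 pc; d₂ = 1/p₂ = 1/0.006972″ = 143.43 pc.
M₁ = m₁ − 5 log₁₀ d₁ + 5 = 2.23 − 11.7099 + 5 = -4.4799.
M₂ = 3.13 − 10.7832 + 5 = -2.6532.
L₁/L₂ = 10^(0.4(M₂ − M₁)) = 10^(0.4 × 1.8267) = 10^0.73068 = 5.3787.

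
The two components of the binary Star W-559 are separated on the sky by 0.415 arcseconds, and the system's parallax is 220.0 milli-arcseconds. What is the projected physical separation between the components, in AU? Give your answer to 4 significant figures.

d = 1/p = 1/0.2200″ = 4.5455 pc.
At distance d (pc), an angle of θ arcsec spans θ·d AU: s = 0.415 × 4.5455 = 1.8864 AU.

1.886 AU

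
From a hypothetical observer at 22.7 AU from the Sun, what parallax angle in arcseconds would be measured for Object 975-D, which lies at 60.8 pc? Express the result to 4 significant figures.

p (arcsec) = B (AU) / d (pc).
p = 22.7 / 60.8 = 0.37336 arcsec.

0.3734 arcsec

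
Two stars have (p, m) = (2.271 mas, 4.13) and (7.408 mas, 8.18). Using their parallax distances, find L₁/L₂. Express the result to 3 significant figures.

L₁/L₂ = 444

d₁ = 1/p₁ = 1/0.002271″ = 440.33 pc; d₂ = 1/p₂ = 1/0.007408″ = 134.99 pc.
M₁ = m₁ − 5 log₁₀ d₁ + 5 = 4.13 − 13.2189 + 5 = -4.0889.
M₂ = 8.18 − 10.6515 + 5 = 2.5285.
L₁/L₂ = 10^(0.4(M₂ − M₁)) = 10^(0.4 × 6.6174) = 10^2.64696 = 443.57.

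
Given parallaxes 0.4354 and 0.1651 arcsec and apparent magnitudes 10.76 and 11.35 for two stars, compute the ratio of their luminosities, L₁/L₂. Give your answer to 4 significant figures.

d₁ = 1/p₁ = 1/0.4354″ = 2.2967 pc; d₂ = 1/p₂ = 1/0.1651″ = 6.0569 pc.
M₁ = m₁ − 5 log₁₀ d₁ + 5 = 10.76 − 1.8055 + 5 = 13.9545.
M₂ = 11.35 − 3.9113 + 5 = 12.4387.
L₁/L₂ = 10^(0.4(M₂ − M₁)) = 10^(0.4 × (-1.5158)) = 10^(-0.60632) = 0.24756.

L₁/L₂ = 0.2476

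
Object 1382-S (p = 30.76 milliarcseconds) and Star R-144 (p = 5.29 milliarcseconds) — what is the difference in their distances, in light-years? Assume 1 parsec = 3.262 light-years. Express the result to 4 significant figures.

510.6 ly

d_A = 1/0.03076″ = 32.51 pc; d_B = 1/0.005290″ = 189.04 pc.
|d_B − d_A| = |189.04 − 32.51| = 156.53 pc = 156.53 × 3.262 ly = 510.6 ly.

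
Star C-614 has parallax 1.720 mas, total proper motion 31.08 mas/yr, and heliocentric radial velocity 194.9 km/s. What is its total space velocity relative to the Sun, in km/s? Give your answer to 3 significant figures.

213 km/s

d = 1/p = 1/0.001720″ = 581.4 pc.
μ = 31.08 mas/yr = 0.03108 ″/yr.
v_t = 4.740 μ d = 4.740 × 0.03108 × 581.4 = 85.651 km/s.
v = √(v_r² + v_t²) = √(194.9² + 85.651²) = √45322.1 = 212.89 km/s.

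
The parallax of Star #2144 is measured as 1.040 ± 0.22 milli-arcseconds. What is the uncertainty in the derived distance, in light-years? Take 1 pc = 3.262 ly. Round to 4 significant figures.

663.5 ly

d = 1/p, so σ_d = σ_p / p².
σ_d = 0.000220 / (0.001040)² = 0.000220 / 0.0000010816 = 203.4 pc = 203.4 × 3.262 ly = 663.49 ly.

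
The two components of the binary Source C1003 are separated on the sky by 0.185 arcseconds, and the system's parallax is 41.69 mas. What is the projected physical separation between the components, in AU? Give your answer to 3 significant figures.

d = 1/p = 1/0.04169″ = 23.987 pc.
At distance d (pc), an angle of θ arcsec spans θ·d AU: s = 0.185 × 23.987 = 4.4376 AU.

4.44 AU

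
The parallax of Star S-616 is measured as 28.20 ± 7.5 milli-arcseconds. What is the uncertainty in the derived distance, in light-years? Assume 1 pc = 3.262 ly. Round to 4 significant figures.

30.76 ly

d = 1/p, so σ_d = σ_p / p².
σ_d = 0.00750 / (0.02820)² = 0.00750 / 0.00079524 = 9.4311 pc = 9.4311 × 3.262 ly = 30.764 ly.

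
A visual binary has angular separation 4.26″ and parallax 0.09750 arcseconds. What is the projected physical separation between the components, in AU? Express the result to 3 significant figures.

d = 1/p = 1/0.09750″ = 10.256 pc.
At distance d (pc), an angle of θ arcsec spans θ·d AU: s = 4.26 × 10.256 = 43.691 AU.

43.7 AU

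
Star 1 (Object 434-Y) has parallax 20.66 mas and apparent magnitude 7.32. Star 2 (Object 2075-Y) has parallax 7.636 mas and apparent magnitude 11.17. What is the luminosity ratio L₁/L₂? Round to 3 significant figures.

d₁ = 1/p₁ = 1/0.02066″ = 48.403 pc; d₂ = 1/p₂ = 1/0.007636″ = 130.96 pc.
M₁ = m₁ − 5 log₁₀ d₁ + 5 = 7.32 − 8.4244 + 5 = 3.8956.
M₂ = 11.17 − 10.5857 + 5 = 5.5843.
L₁/L₂ = 10^(0.4(M₂ − M₁)) = 10^(0.4 × 1.6887) = 10^0.67548 = 4.7367.

L₁/L₂ = 4.74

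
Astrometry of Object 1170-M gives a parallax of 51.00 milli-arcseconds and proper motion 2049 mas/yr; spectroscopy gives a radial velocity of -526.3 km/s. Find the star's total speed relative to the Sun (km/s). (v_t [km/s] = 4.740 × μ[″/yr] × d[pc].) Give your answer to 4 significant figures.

559.7 km/s

d = 1/p = 1/0.05100″ = 19.608 pc.
μ = 2049 mas/yr = 2.049 ″/yr.
v_t = 4.740 μ d = 4.740 × 2.049 × 19.608 = 190.44 km/s.
v = √(v_r² + v_t²) = √((-526.3)² + 190.44²) = √313259 = 559.7 km/s.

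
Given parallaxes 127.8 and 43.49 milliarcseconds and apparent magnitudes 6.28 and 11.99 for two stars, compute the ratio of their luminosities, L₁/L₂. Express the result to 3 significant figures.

d₁ = 1/p₁ = 1/0.1278″ = 7.8247 pc; d₂ = 1/p₂ = 1/0.04349″ = 22.994 pc.
M₁ = m₁ − 5 log₁₀ d₁ + 5 = 6.28 − 4.4673 + 5 = 6.8127.
M₂ = 11.99 − 6.8081 + 5 = 10.1819.
L₁/L₂ = 10^(0.4(M₂ − M₁)) = 10^(0.4 × 3.3692) = 10^1.34768 = 22.268.

L₁/L₂ = 22.3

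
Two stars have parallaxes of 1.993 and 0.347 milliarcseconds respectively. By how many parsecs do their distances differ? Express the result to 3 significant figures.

d_A = 1/0.001993″ = 501.76 pc; d_B = 1/0.0003470″ = 2881.8 pc.
|d_B − d_A| = |2881.8 − 501.76| = 2380 pc.

2380 pc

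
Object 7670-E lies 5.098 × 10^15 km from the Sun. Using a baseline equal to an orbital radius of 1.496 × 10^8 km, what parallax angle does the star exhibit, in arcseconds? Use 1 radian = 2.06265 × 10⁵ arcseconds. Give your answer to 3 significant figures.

0.00605 arcsec

θ ≈ B/d = (1.496 × 10^8) / (5.098 × 10^15) = 2.9345 × 10^-8 rad.
In arcseconds: 2.9345 × 10^-8 × 206265 = 0.0060528″.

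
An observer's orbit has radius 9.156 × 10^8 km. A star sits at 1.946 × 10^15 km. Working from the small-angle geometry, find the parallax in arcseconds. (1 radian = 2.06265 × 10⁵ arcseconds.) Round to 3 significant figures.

θ ≈ B/d = (9.156 × 10^8) / (1.946 × 10^15) = 4.7050 × 10^-7 rad.
In arcseconds: 4.7050 × 10^-7 × 206265 = 0.097048″.

0.0970 arcsec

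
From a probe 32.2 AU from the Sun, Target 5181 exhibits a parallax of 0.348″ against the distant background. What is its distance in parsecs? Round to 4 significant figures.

With baseline B (in AU) and parallax p (in arcsec), d = B/p parsecs.
d = 32.2 / 0.348 = 92.529 pc.

92.53 pc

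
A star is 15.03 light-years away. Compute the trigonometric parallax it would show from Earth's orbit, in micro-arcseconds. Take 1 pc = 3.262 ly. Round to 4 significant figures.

217000 μas

d = 15.03 ly ÷ 3.262 = 4.6076 pc.
p = 1/d = 1/4.6076 = 0.21703 arcsec.
= 0.21703 × 10⁶ = 2.1703 × 10^5 μas.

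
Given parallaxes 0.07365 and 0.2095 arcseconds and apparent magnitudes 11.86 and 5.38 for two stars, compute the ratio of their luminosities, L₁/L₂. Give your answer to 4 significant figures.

d₁ = 1/p₁ = 1/0.07365″ = 13.578 pc; d₂ = 1/p₂ = 1/0.2095″ = 4.7733 pc.
M₁ = m₁ − 5 log₁₀ d₁ + 5 = 11.86 − 5.6642 + 5 = 11.1958.
M₂ = 5.38 − 3.3941 + 5 = 6.9859.
L₁/L₂ = 10^(0.4(M₂ − M₁)) = 10^(0.4 × (-4.2099)) = 10^(-1.68396) = 0.020703.

L₁/L₂ = 0.02070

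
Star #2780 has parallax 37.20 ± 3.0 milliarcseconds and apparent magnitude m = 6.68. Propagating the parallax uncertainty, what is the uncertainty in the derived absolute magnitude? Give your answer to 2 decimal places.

σ_M = 0.18 mag

M = m − 5 log₁₀ d + 5 = m + 5 log₁₀ p + 5, so ∂M/∂p = 5/(p ln 10).
σ_M = (5/ln 10) · (σ_p/p) = 2.1715 × 3.0/37.20 = 2.1715 × 0.080645 = 0.17512.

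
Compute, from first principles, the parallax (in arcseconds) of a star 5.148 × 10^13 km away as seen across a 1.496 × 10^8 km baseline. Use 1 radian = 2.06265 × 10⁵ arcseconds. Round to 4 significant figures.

0.5994 arcsec

θ ≈ B/d = (1.496 × 10^8) / (5.148 × 10^13) = 2.9060 × 10^-6 rad.
In arcseconds: 2.9060 × 10^-6 × 206265 = 0.59941″.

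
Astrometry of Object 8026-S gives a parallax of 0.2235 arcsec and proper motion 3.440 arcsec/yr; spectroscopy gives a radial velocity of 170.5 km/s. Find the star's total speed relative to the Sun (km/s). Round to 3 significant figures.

185 km/s

d = 1/p = 1/0.2235″ = 4.4743 pc.
v_t = 4.740 μ d = 4.740 × 3.440 × 4.4743 = 72.956 km/s.
v = √(v_r² + v_t²) = √(170.5² + 72.956²) = √34392.8 = 185.45 km/s.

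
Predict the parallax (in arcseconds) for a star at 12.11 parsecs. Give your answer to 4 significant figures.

0.08258 arcsec

p = 1/d = 1/12.11 = 0.082576 arcsec.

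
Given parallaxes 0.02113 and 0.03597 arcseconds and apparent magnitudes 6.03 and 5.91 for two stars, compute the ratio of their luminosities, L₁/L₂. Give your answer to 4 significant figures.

d₁ = 1/p₁ = 1/0.02113″ = 47.326 pc; d₂ = 1/p₂ = 1/0.03597″ = 27.801 pc.
M₁ = m₁ − 5 log₁₀ d₁ + 5 = 6.03 − 8.3755 + 5 = 2.6545.
M₂ = 5.91 − 7.2203 + 5 = 3.6897.
L₁/L₂ = 10^(0.4(M₂ − M₁)) = 10^(0.4 × 1.0352) = 10^0.41408 = 2.5947.

L₁/L₂ = 2.595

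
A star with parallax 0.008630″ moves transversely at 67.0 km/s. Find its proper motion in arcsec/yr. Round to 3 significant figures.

0.122 arcsec/yr

d = 1/p = 1/0.008630″ = 115.87 pc.
μ = v_t / (4.74 d) = 67.0 / (4.74 × 115.87) = 67.0 / 549.22 = 0.12199 ″/yr.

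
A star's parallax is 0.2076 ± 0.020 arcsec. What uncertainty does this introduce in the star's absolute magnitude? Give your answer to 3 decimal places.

M = m − 5 log₁₀ d + 5 = m + 5 log₁₀ p + 5, so ∂M/∂p = 5/(p ln 10).
σ_M = (5/ln 10) · (σ_p/p) = 2.1715 × 0.020/0.2076 = 2.1715 × 0.096339 = 0.2092.

σ_M = 0.209 mag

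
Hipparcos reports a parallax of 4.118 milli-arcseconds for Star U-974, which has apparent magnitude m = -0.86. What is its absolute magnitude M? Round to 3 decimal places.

M = -7.787

d = 1/p = 1/0.004118″ = 242.84 pc.
m − M = 5 log₁₀(242.84) − 5 = 11.9266 − 5 = 6.9266.
M = m − (m − M) = -0.86 − 6.9266 = -7.787.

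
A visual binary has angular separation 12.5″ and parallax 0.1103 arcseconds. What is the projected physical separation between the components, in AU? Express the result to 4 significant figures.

113.3 AU

d = 1/p = 1/0.1103″ = 9.0662 pc.
At distance d (pc), an angle of θ arcsec spans θ·d AU: s = 12.5 × 9.0662 = 113.33 AU.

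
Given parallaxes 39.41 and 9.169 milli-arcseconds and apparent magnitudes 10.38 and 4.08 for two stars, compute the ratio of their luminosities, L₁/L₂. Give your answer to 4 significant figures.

d₁ = 1/p₁ = 1/0.03941″ = 25.374 pc; d₂ = 1/p₂ = 1/0.009169″ = 109.06 pc.
M₁ = m₁ − 5 log₁₀ d₁ + 5 = 10.38 − 7.0219 + 5 = 8.3581.
M₂ = 4.08 − 10.1883 + 5 = -1.1083.
L₁/L₂ = 10^(0.4(M₂ − M₁)) = 10^(0.4 × (-9.4664)) = 10^(-3.78656) = 0.00016347.

L₁/L₂ = 0.0001635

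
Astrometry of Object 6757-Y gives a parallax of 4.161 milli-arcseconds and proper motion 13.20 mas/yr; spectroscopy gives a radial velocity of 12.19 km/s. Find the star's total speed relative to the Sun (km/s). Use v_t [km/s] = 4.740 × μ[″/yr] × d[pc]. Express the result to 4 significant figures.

d = 1/p = 1/0.004161″ = 240.33 pc.
μ = 13.20 mas/yr = 0.01320 ″/yr.
v_t = 4.740 μ d = 4.740 × 0.01320 × 240.33 = 15.037 km/s.
v = √(v_r² + v_t²) = √(12.19² + 15.037²) = √374.707 = 19.357 km/s.

19.36 km/s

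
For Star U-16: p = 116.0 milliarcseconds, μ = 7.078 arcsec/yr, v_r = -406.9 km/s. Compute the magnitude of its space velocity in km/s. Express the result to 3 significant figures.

499 km/s

d = 1/p = 1/0.1160″ = 8.6207 pc.
v_t = 4.740 μ d = 4.740 × 7.078 × 8.6207 = 289.22 km/s.
v = √(v_r² + v_t²) = √((-406.9)² + 289.22²) = √249216 = 499.22 km/s.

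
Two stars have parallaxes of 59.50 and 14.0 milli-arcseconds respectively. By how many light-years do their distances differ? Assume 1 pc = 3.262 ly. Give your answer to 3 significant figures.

178 ly

d_A = 1/0.05950″ = 16.807 pc; d_B = 1/0.01400″ = 71.429 pc.
|d_B − d_A| = |71.429 − 16.807| = 54.622 pc = 54.622 × 3.262 ly = 178.18 ly.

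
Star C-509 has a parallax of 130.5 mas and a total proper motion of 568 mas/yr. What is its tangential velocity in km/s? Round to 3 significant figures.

20.6 km/s

d = 1/p = 1/0.1305″ = 7.6628 pc.
μ = 568 mas/yr = 0.568 ″/yr.
v_t = 4.74 × μ × d = 4.74 × 0.568 × 7.6628 = 20.631 km/s.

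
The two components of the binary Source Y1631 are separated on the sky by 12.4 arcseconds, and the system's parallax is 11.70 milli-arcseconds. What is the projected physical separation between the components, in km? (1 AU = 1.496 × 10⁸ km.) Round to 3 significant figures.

d = 1/p = 1/0.01170″ = 85.47 pc.
At distance d (pc), an angle of θ arcsec spans θ·d AU: s = 12.4 × 85.47 = 1059.8 AU.
= 1059.8 × 1.496 × 10⁸ km = 1.5855 × 10^11 km.

1.59 × 10^11 km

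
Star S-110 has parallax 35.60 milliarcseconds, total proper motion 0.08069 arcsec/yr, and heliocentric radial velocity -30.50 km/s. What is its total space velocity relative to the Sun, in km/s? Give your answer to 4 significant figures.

d = 1/p = 1/0.03560″ = 28.09 pc.
v_t = 4.740 μ d = 4.740 × 0.08069 × 28.09 = 10.744 km/s.
v = √(v_r² + v_t²) = √((-30.50)² + 10.744²) = √1045.68 = 32.337 km/s.

32.34 km/s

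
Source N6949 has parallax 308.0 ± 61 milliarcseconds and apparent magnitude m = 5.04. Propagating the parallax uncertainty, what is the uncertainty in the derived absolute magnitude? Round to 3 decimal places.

σ_M = 0.430 mag

M = m − 5 log₁₀ d + 5 = m + 5 log₁₀ p + 5, so ∂M/∂p = 5/(p ln 10).
σ_M = (5/ln 10) · (σ_p/p) = 2.1715 × 61/308.0 = 2.1715 × 0.19805 = 0.43007.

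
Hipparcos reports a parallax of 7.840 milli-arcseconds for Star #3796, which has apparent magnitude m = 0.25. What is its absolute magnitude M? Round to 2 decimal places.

d = 1/p = 1/0.007840″ = 127.55 pc.
m − M = 5 log₁₀(127.55) − 5 = 10.5284 − 5 = 5.5284.
M = m − (m − M) = 0.25 − 5.5284 = -5.28.

M = -5.28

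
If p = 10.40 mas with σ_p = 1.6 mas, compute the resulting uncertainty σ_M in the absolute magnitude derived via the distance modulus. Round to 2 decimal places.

σ_M = 0.33 mag

M = m − 5 log₁₀ d + 5 = m + 5 log₁₀ p + 5, so ∂M/∂p = 5/(p ln 10).
σ_M = (5/ln 10) · (σ_p/p) = 2.1715 × 1.6/10.40 = 2.1715 × 0.15385 = 0.33409.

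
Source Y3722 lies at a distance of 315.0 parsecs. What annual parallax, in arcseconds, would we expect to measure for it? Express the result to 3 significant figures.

0.00317 arcsec

p = 1/d = 1/315 = 0.0031746 arcsec.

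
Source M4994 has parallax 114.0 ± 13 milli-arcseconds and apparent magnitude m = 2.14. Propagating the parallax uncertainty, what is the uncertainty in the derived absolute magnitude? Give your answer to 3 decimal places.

M = m − 5 log₁₀ d + 5 = m + 5 log₁₀ p + 5, so ∂M/∂p = 5/(p ln 10).
σ_M = (5/ln 10) · (σ_p/p) = 2.1715 × 13/114.0 = 2.1715 × 0.11404 = 0.24764.

σ_M = 0.248 mag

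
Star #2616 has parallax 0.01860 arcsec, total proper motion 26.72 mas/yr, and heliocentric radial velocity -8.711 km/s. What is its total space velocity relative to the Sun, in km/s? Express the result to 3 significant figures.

11.1 km/s

d = 1/p = 1/0.01860″ = 53.763 pc.
μ = 26.72 mas/yr = 0.02672 ″/yr.
v_t = 4.740 μ d = 4.740 × 0.02672 × 53.763 = 6.8092 km/s.
v = √(v_r² + v_t²) = √((-8.711)² + 6.8092²) = √122.247 = 11.057 km/s.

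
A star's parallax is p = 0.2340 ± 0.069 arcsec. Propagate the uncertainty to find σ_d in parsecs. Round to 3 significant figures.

1.26 pc

d = 1/p, so σ_d = σ_p / p².
σ_d = 0.0690 / (0.2340)² = 0.0690 / 0.054756 = 1.2601 pc.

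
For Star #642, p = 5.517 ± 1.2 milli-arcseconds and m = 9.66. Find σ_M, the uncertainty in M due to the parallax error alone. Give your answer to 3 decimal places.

σ_M = 0.472 mag

M = m − 5 log₁₀ d + 5 = m + 5 log₁₀ p + 5, so ∂M/∂p = 5/(p ln 10).
σ_M = (5/ln 10) · (σ_p/p) = 2.1715 × 1.2/5.517 = 2.1715 × 0.21751 = 0.47232.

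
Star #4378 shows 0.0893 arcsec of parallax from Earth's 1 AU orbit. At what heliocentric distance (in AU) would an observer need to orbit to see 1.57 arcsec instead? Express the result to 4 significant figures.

17.58 AU

Parallax scales linearly with baseline: p ∝ B, so B = p_target / p_Earth × 1 AU.
B = 1.57 / 0.0893 = 17.581 AU.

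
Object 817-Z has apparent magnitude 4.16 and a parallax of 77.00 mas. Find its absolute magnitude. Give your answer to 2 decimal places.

d = 1/p = 1/0.07700″ = 12.987 pc.
m − M = 5 log₁₀(12.987) − 5 = 5.5675 − 5 = 0.5675.
M = m − (m − M) = 4.16 − 0.5675 = 3.59.

M = 3.59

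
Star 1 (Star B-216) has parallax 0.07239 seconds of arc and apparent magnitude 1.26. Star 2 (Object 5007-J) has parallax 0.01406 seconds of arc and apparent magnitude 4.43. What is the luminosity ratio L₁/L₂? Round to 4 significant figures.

d₁ = 1/p₁ = 1/0.07239″ = 13.814 pc; d₂ = 1/p₂ = 1/0.01406″ = 71.124 pc.
M₁ = m₁ − 5 log₁₀ d₁ + 5 = 1.26 − 5.7016 + 5 = 0.5584.
M₂ = 4.43 − 9.2601 + 5 = 0.1699.
L₁/L₂ = 10^(0.4(M₂ − M₁)) = 10^(0.4 × (-0.3885)) = 10^(-0.15540) = 0.6992.

L₁/L₂ = 0.6992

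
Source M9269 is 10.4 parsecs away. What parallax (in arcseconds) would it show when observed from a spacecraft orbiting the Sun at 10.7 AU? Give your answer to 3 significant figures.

1.03 arcsec

p (arcsec) = B (AU) / d (pc).
p = 10.7 / 10.4 = 1.0288 arcsec.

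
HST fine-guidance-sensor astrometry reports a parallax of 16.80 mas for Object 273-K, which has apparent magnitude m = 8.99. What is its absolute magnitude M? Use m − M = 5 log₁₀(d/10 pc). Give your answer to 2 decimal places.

d = 1/p = 1/0.01680″ = 59.524 pc.
m − M = 5 log₁₀(59.524) − 5 = 8.8735 − 5 = 3.8735.
M = m − (m − M) = 8.99 − 3.8735 = 5.12.

M = 5.12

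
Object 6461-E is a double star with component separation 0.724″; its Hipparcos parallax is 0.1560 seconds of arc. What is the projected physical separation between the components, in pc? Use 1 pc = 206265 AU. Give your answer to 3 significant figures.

2.25 × 10^-5 pc

d = 1/p = 1/0.1560″ = 6.4103 pc.
At distance d (pc), an angle of θ arcsec spans θ·d AU: s = 0.724 × 6.4103 = 4.6411 AU.
= 4.6411 / 206265 = 2.2501 × 10^-5 pc.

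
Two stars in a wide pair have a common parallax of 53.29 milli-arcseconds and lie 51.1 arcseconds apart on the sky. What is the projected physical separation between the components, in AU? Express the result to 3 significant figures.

959 AU

d = 1/p = 1/0.05329″ = 18.765 pc.
At distance d (pc), an angle of θ arcsec spans θ·d AU: s = 51.1 × 18.765 = 958.89 AU.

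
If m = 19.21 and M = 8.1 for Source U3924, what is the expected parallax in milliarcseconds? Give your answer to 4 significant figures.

m − M = 19.21 − 8.1 = 11.11.
d = 10^((m−M)/5 + 1) = 10^3.222 = 1667.2 pc.
p = 1/d = 1/1667.2 = 0.00059981 arcsec = 0.59981 mas.

0.5998 mas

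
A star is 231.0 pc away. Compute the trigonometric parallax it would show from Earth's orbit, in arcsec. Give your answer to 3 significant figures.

0.00433 arcsec

p = 1/d = 1/231 = 0.004329 arcsec.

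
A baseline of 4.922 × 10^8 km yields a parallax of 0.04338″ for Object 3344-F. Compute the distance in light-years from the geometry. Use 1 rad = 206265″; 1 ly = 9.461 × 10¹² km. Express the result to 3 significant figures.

θ = 0.04338″ = 0.04338/206265 = 2.1031 × 10^-7 rad.
d = B/θ = (4.922 × 10^8) / (2.1031 × 10^-7) = 2.3404 × 10^15 km = (2.3404 × 10^15) / (9.461 × 10^12) ly = 247.37 ly.

247 ly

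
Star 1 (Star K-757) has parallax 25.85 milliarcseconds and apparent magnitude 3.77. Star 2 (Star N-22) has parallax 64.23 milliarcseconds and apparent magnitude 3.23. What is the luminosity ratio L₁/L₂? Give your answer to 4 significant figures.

d₁ = 1/p₁ = 1/0.02585″ = 38.685 pc; d₂ = 1/p₂ = 1/0.06423″ = 15.569 pc.
M₁ = m₁ − 5 log₁₀ d₁ + 5 = 3.77 − 7.9377 + 5 = 0.8323.
M₂ = 3.23 − 5.9613 + 5 = 2.2687.
L₁/L₂ = 10^(0.4(M₂ − M₁)) = 10^(0.4 × 1.4364) = 10^0.57456 = 3.7546.

L₁/L₂ = 3.755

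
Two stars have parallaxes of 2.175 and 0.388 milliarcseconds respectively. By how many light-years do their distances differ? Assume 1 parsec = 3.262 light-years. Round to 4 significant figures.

d_A = 1/0.002175″ = 459.77 pc; d_B = 1/0.0003880″ = 2577.3 pc.
|d_B − d_A| = |2577.3 − 459.77| = 2117.5 pc = 2117.5 × 3.262 ly = 6907.3 ly.

6907 ly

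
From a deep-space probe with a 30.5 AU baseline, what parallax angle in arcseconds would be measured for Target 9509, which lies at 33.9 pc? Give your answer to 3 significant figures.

0.900 arcsec

p (arcsec) = B (AU) / d (pc).
p = 30.5 / 33.9 = 0.89971 arcsec.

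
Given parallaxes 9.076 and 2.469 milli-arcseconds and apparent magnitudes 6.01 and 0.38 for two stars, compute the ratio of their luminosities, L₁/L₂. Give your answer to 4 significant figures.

L₁/L₂ = 0.0004142

d₁ = 1/p₁ = 1/0.009076″ = 110.18 pc; d₂ = 1/p₂ = 1/0.002469″ = 405.02 pc.
M₁ = m₁ − 5 log₁₀ d₁ + 5 = 6.01 − 10.2105 + 5 = 0.7995.
M₂ = 0.38 − 13.0374 + 5 = -7.6574.
L₁/L₂ = 10^(0.4(M₂ − M₁)) = 10^(0.4 × (-8.4569)) = 10^(-3.38276) = 0.00041423.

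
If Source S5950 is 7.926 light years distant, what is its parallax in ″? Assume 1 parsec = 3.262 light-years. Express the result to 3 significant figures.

d = 7.926 ly ÷ 3.262 = 2.4298 pc.
p = 1/d = 1/2.4298 = 0.41156 arcsec.

0.412 ″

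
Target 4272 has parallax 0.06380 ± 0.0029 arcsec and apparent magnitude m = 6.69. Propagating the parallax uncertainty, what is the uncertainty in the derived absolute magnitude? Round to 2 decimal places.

σ_M = 0.10 mag

M = m − 5 log₁₀ d + 5 = m + 5 log₁₀ p + 5, so ∂M/∂p = 5/(p ln 10).
σ_M = (5/ln 10) · (σ_p/p) = 2.1715 × 0.0029/0.06380 = 2.1715 × 0.045455 = 0.098706.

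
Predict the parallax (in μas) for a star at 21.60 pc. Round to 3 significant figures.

p = 1/d = 1/21.6 = 0.046296 arcsec.
= 0.046296 × 10⁶ = 46296 μas.

46300 μas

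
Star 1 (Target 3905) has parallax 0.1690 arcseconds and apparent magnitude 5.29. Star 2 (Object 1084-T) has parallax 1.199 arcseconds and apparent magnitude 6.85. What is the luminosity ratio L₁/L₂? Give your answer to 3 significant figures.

d₁ = 1/p₁ = 1/0.1690″ = 5.9172 pc; d₂ = 1/p₂ = 1/1.199″ = 0.83403 pc.
M₁ = m₁ − 5 log₁₀ d₁ + 5 = 5.29 − 3.8606 + 5 = 6.4294.
M₂ = 6.85 − (-0.3941) + 5 = 12.2441.
L₁/L₂ = 10^(0.4(M₂ − M₁)) = 10^(0.4 × 5.8147) = 10^2.32588 = 211.78.

L₁/L₂ = 212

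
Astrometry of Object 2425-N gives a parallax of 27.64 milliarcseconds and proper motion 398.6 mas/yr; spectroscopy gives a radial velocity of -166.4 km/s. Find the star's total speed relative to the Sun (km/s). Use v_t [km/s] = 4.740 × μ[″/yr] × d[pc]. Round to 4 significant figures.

179.9 km/s

d = 1/p = 1/0.02764″ = 36.179 pc.
μ = 398.6 mas/yr = 0.3986 ″/yr.
v_t = 4.740 μ d = 4.740 × 0.3986 × 36.179 = 68.355 km/s.
v = √(v_r² + v_t²) = √((-166.4)² + 68.355²) = √32361.4 = 179.89 km/s.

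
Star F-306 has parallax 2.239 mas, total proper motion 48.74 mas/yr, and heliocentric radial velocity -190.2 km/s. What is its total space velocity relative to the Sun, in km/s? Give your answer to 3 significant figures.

216 km/s

d = 1/p = 1/0.002239″ = 446.63 pc.
μ = 48.74 mas/yr = 0.04874 ″/yr.
v_t = 4.740 μ d = 4.740 × 0.04874 × 446.63 = 103.18 km/s.
v = √(v_r² + v_t²) = √((-190.2)² + 103.18²) = √46822.2 = 216.38 km/s.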